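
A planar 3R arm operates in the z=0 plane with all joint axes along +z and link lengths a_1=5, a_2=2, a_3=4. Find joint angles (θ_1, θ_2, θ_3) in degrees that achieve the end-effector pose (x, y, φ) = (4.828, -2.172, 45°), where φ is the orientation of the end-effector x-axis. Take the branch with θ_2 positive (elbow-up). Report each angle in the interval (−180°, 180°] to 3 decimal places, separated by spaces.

wrist centre = target − a_3·(cos φ, sin φ) = (1.9996, -5.0004)
cos θ_2 = (29.0026−5²−2²)/(2·5·2) = 0.0001; θ_2 = 89.9927° (elbow-up)
β = atan2(-5.0004,1.9996) = -68.2045°; ψ = atan2(2.0000,5.0003) = 21.8004°
θ_1 = β − ψ = -90.0049°
θ_3 = φ − θ_1 − θ_2 = 45.0122° (wrapped to (-180°,180°])

-90.005 89.993 45.012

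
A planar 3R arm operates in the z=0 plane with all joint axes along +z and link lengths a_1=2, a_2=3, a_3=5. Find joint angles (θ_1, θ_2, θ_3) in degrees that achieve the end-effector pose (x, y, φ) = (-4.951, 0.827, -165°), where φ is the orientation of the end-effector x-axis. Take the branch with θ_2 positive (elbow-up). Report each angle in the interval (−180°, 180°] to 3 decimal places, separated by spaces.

-0.005 135.006 59.999

wrist centre = target − a_3·(cos φ, sin φ) = (-0.1214, 2.1211)
cos θ_2 = (4.5138−2²−3²)/(2·2·3) = -0.7072; θ_2 = 135.0064° (elbow-up)
β = atan2(2.1211,-0.1214) = 93.2749°; ψ = atan2(2.1211,-0.1216) = 93.2799°
θ_1 = β − ψ = -0.0050°
θ_3 = φ − θ_1 − θ_2 = 59.9986° (wrapped to (-180°,180°])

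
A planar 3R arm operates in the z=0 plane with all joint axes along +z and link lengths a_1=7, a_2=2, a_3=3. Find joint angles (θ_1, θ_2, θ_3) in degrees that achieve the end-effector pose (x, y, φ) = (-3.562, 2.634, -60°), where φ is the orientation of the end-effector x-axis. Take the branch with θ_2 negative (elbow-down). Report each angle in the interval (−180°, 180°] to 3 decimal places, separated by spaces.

wrist centre = target − a_3·(cos φ, sin φ) = (-5.0620, 5.2321)
cos θ_2 = (52.9985−7²−2²)/(2·7·2) = -0.0001; θ_2 = -90.0031° (elbow-down)
β = atan2(5.2321,-5.0620) = 134.0535°; ψ = atan2(-2.0000,6.9999) = -15.9456°
θ_1 = β − ψ = 149.9991°
θ_3 = φ − θ_1 − θ_2 = -119.9960° (wrapped to (-180°,180°])

149.999 -90.003 -119.996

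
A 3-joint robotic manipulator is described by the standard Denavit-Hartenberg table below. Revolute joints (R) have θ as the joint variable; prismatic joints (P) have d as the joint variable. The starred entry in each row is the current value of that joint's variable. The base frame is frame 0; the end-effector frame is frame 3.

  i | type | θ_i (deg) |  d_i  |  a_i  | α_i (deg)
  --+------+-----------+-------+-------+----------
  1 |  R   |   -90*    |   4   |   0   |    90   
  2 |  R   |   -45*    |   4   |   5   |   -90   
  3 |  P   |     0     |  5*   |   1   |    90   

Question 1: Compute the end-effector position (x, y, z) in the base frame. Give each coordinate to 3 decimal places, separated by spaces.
after link 1: o_1 = (0.0000, 0.0000, 4.0000)
after link 2: o_2 = (-4.0000, -3.5355, 0.4645)
after link 3: o_3 = (-4.0000, -7.7782, 3.2929)

-4.000 -7.778 3.293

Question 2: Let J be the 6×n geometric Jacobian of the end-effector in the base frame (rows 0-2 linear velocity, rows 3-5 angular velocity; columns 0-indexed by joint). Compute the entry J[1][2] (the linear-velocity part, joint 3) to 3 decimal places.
-0.707

prismatic axis z_2 = (0.0000,-0.7071,0.7071)
J_v[:, 2] = z_2; J_ω[:, 2] = (0,0,0)
entry J[1][2] = -0.7071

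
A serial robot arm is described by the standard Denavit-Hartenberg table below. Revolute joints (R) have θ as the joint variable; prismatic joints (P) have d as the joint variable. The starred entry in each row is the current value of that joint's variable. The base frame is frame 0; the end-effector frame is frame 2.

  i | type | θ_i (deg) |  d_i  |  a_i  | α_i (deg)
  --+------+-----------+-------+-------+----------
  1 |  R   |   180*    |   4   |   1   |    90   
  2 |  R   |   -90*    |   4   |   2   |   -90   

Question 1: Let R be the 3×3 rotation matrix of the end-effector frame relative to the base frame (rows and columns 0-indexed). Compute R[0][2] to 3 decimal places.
End-effector z-axis (col 2 of R) = (-1.0000,0.0000,0.0000)
R[0][2] = -1.0000

-1.000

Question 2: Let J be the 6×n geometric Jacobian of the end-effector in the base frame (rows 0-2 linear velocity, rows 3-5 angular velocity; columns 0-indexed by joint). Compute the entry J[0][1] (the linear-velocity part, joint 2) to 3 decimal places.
axis z_1 = (0.0000,1.0000,0.0000); lever o_n−o_1 = (0.0000,4.0000,-2.0000)
cross product → J_v[:, 1] = (-2.0000,0.0000,0.0000)
J_ω[:, 1] = z_1
entry J[0][1] = -2.0000

-2.000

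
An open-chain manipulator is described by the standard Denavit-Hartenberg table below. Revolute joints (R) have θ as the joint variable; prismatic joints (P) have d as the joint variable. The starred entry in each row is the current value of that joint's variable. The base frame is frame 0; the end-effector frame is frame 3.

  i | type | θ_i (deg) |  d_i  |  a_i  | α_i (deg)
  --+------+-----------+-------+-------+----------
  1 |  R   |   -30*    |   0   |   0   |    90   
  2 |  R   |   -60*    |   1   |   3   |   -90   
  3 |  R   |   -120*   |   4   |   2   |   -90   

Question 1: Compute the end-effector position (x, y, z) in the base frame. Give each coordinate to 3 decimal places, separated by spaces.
after link 1: o_1 = (0.0000, 0.0000, 0.0000)
after link 2: o_2 = (0.7990, -1.6160, -2.5981)
after link 3: o_3 = (2.5000, -4.5981, 0.2679)

2.500 -4.598 0.268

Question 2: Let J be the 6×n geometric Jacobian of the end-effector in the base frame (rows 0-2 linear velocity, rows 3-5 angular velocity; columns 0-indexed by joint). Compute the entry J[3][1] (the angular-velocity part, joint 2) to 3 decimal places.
axis z_1 = (-0.5000,-0.8660,0.0000); lever o_n−o_1 = (2.5000,-4.5981,0.2679)
cross product → J_v[:, 1] = (-0.2321,0.1340,4.4641)
J_ω[:, 1] = z_1
entry J[3][1] = -0.5000

-0.500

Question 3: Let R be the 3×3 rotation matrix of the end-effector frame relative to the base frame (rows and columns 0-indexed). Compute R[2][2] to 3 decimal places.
End-effector z-axis (col 2 of R) = (0.1250,-0.6495,-0.7500)
R[2][2] = -0.7500

-0.750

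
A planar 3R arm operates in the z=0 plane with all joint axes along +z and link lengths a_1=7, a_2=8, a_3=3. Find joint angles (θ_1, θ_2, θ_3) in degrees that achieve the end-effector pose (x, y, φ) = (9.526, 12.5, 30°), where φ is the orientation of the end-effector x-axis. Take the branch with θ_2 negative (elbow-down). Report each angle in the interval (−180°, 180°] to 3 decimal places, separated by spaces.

wrist centre = target − a_3·(cos φ, sin φ) = (6.9279, 11.0000)
cos θ_2 = (168.9961−7²−8²)/(2·7·8) = 0.5000; θ_2 = -60.0023° (elbow-down)
β = atan2(11.0000,6.9279) = 57.7968°; ψ = atan2(-6.9284,10.9997) = -32.2055°
θ_1 = β − ψ = 90.0023°
θ_3 = φ − θ_1 − θ_2 = -0.0000° (wrapped to (-180°,180°])

90.002 -60.002 -0.000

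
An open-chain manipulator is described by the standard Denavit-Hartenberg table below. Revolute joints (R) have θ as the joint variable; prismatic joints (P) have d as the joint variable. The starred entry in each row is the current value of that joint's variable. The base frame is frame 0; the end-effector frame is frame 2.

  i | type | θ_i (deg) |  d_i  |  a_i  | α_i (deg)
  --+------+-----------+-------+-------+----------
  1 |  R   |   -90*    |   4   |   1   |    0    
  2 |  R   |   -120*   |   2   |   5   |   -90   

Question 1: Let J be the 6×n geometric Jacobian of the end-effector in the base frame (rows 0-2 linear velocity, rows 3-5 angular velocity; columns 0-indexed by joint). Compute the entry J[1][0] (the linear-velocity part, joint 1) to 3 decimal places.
-4.330

axis z_0 = ẑ; lever o_n−o_0 = (-4.3301,1.5000,6.0000)
cross product → J_v[:, 0] = (-1.5000,-4.3301,0.0000)
J_ω[:, 0] = z_0
entry J[1][0] = -4.3301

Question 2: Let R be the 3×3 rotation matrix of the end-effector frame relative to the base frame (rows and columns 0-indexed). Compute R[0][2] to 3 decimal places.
End-effector z-axis (col 2 of R) = (-0.5000,-0.8660,0.0000)
R[0][2] = -0.5000

-0.500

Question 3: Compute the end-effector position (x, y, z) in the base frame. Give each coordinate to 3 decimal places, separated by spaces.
after link 1: o_1 = (0.0000, -1.0000, 4.0000)
after link 2: o_2 = (-4.3301, 1.5000, 6.0000)

-4.330 1.500 6.000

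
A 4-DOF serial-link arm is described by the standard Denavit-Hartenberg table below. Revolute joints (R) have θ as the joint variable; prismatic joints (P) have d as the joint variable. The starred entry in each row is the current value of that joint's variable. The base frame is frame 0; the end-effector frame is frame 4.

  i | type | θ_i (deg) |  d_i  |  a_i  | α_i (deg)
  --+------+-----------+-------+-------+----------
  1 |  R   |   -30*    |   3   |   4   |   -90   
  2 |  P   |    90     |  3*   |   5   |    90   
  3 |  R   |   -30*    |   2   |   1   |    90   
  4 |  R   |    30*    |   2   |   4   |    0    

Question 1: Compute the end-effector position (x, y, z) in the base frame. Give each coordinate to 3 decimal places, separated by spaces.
6.446 -4.835 -4.866

after link 1: o_1 = (3.4641, -2.0000, 3.0000)
after link 2: o_2 = (4.9641, 0.5981, -2.0000)
after link 3: o_3 = (6.4462, -0.8349, -2.8660)
after link 4: o_4 = (6.4462, -4.8349, -4.8660)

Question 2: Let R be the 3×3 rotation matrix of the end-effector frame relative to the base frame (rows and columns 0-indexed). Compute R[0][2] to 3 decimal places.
End-effector z-axis (col 2 of R) = (-0.4330,-0.7500,0.5000)
R[0][2] = -0.4330

-0.433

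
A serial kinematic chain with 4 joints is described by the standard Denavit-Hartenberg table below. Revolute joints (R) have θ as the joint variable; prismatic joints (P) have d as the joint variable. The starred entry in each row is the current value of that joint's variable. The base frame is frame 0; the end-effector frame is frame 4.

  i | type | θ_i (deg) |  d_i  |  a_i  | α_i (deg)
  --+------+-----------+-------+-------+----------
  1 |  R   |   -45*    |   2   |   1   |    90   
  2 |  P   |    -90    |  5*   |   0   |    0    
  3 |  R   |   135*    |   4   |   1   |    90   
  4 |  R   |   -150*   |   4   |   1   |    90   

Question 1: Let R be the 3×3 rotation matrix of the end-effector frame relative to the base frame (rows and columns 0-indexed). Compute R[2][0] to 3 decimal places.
-0.612

End-effector x-axis (col 0 of R) = (-0.0795,0.7866,-0.6124)
R[2][0] = -0.6124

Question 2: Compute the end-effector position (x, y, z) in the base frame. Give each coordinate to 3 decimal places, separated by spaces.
after link 1: o_1 = (0.7071, -0.7071, 2.0000)
after link 2: o_2 = (-2.8284, -4.2426, 2.0000)
after link 3: o_3 = (-5.1569, -7.5711, 2.7071)
after link 4: o_4 = (-3.2363, -8.7845, -0.7337)

-3.236 -8.785 -0.734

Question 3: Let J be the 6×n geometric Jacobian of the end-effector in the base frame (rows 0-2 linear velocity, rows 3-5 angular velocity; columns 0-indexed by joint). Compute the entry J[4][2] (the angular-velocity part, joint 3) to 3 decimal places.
-0.707

axis z_2 = (-0.7071,-0.7071,0.0000); lever o_n−o_2 = (-0.4079,-4.5419,-2.7337)
cross product → J_v[:, 2] = (1.9330,-1.9330,2.9232)
J_ω[:, 2] = z_2
entry J[4][2] = -0.7071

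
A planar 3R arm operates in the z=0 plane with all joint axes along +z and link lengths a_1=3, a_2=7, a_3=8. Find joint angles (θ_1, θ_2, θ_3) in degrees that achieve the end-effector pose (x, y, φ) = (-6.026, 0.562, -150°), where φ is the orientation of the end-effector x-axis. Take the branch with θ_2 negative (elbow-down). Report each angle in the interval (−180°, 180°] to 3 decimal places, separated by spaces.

wrist centre = target − a_3·(cos φ, sin φ) = (0.9022, 4.5620)
cos θ_2 = (21.6258−3²−7²)/(2·3·7) = -0.8661; θ_2 = -150.0031° (elbow-down)
β = atan2(4.5620,0.9022) = 78.8133°; ψ = atan2(-3.4997,-3.0624) = -131.1873°
θ_1 = β − ψ = 210.0005°
θ_3 = φ − θ_1 − θ_2 = 150.0025° (wrapped to (-180°,180°])

-149.999 -150.003 150.003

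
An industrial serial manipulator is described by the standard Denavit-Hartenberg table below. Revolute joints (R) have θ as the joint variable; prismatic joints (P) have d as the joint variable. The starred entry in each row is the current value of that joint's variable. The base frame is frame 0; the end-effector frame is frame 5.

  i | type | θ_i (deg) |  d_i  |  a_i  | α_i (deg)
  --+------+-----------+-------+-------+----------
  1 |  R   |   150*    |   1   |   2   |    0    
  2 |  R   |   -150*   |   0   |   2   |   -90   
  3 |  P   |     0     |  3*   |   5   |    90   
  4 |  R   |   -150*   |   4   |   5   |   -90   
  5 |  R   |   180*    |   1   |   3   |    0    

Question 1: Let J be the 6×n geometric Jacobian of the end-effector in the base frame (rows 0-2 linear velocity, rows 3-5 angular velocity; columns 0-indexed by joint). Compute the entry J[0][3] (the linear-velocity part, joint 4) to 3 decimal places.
1.866

axis z_3 = (0.0000,0.0000,1.0000); lever o_n−o_3 = (-1.2321,-1.8660,4.0000)
cross product → J_v[:, 3] = (1.8660,-1.2321,0.0000)
J_ω[:, 3] = z_3
entry J[0][3] = 1.8660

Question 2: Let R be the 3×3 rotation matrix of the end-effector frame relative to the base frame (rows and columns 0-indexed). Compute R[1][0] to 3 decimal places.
0.500

End-effector x-axis (col 0 of R) = (0.8660,0.5000,-0.0000)
R[1][0] = 0.5000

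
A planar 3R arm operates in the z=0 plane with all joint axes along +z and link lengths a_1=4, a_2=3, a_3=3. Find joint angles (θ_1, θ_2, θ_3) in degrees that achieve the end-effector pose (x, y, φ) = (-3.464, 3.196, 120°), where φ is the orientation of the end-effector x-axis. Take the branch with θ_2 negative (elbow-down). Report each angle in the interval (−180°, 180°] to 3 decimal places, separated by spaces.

wrist centre = target − a_3·(cos φ, sin φ) = (-1.9640, 0.5979)
cos θ_2 = (4.2148−4²−3²)/(2·4·3) = -0.8660; θ_2 = -150.0028° (elbow-down)
β = atan2(0.5979,-1.9640) = 163.0676°; ψ = atan2(-1.4999,1.4019) = -46.9348°
θ_1 = β − ψ = 210.0023°
θ_3 = φ − θ_1 − θ_2 = 60.0005° (wrapped to (-180°,180°])

-149.998 -150.003 60.000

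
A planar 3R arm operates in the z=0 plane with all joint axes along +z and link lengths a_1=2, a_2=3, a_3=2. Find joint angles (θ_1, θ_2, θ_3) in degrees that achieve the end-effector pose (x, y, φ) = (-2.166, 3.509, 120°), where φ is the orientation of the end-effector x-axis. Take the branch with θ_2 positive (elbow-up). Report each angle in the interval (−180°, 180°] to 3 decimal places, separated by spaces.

30.016 134.984 -45.000

wrist centre = target − a_3·(cos φ, sin φ) = (-1.1660, 1.7769)
cos θ_2 = (4.5171−2²−3²)/(2·2·3) = -0.7069; θ_2 = 134.9839° (elbow-up)
β = atan2(1.7769,-1.1660) = 123.2721°; ψ = atan2(2.1219,-0.1207) = 93.2563°
θ_1 = β − ψ = 30.0159°
θ_3 = φ − θ_1 − θ_2 = -44.9997° (wrapped to (-180°,180°])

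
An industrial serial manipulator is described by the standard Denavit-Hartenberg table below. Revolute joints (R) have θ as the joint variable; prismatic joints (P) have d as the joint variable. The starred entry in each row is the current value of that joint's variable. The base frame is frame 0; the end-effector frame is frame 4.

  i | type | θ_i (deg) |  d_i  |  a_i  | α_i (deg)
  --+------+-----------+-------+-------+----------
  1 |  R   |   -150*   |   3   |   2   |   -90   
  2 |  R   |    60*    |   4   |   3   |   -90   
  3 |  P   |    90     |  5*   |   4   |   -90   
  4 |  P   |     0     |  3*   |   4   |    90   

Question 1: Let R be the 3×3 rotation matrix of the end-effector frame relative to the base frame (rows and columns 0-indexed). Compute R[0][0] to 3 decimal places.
-0.500

End-effector x-axis (col 0 of R) = (-0.5000,0.8660,-0.0000)
R[0][0] = -0.5000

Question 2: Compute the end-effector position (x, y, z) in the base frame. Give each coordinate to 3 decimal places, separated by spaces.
after link 1: o_1 = (-1.7321, -1.0000, 3.0000)
after link 2: o_2 = (-1.0311, -5.2141, 0.4019)
after link 3: o_3 = (0.7189, 0.4151, -2.0981)
after link 4: o_4 = (0.0179, 4.6292, 0.5000)

0.018 4.629 0.500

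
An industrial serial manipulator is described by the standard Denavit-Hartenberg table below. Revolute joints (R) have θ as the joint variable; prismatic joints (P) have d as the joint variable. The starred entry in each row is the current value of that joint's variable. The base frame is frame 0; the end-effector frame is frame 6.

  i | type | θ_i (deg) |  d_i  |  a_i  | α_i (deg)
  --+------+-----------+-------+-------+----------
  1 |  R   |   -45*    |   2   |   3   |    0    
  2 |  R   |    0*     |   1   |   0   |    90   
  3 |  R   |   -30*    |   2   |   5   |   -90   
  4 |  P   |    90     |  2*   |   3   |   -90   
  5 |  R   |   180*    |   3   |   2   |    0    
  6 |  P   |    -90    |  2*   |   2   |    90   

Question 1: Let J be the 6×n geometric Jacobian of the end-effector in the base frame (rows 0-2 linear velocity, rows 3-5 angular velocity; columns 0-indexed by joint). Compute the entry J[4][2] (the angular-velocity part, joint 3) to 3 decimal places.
axis z_2 = (-0.7071,-0.7071,0.0000); lever o_n−o_2 = (-0.7071,-0.7071,0.0000)
cross product → J_v[:, 2] = (0.0000,-0.0000,0.0000)
J_ω[:, 2] = z_2
entry J[4][2] = -0.7071

-0.707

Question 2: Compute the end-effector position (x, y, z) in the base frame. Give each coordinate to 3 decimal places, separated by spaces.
1.414 -2.828 3.000

after link 1: o_1 = (2.1213, -2.1213, 2.0000)
after link 2: o_2 = (2.1213, -2.1213, 3.0000)
after link 3: o_3 = (3.7690, -6.5974, 0.5000)
after link 4: o_4 = (6.5974, -5.1832, 2.2321)
after link 5: o_5 = (3.3461, -4.7603, 3.7321)
after link 6: o_6 = (1.4142, -2.8284, 3.0000)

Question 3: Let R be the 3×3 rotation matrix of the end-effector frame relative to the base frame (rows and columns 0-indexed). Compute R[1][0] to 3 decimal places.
0.354

End-effector x-axis (col 0 of R) = (-0.3536,0.3536,-0.8660)
R[1][0] = 0.3536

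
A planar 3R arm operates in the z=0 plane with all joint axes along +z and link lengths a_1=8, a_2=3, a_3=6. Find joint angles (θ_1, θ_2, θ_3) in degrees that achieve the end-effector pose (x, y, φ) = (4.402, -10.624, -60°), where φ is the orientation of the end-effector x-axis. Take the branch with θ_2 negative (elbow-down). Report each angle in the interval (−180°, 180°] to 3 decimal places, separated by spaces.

-60.002 -150.009 150.010

wrist centre = target − a_3·(cos φ, sin φ) = (1.4020, -5.4278)
cos θ_2 = (31.4271−8²−3²)/(2·8·3) = -0.8661; θ_2 = -150.0087° (elbow-down)
β = atan2(-5.4278,1.4020) = -75.5172°; ψ = atan2(-1.4996,5.4017) = -15.5156°
θ_1 = β − ψ = -60.0016°
θ_3 = φ − θ_1 − θ_2 = 150.0103° (wrapped to (-180°,180°])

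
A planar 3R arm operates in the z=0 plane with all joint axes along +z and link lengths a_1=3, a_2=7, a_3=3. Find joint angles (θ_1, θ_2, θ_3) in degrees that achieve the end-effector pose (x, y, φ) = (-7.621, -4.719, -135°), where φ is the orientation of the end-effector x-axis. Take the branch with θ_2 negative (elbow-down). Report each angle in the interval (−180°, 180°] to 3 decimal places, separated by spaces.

wrist centre = target − a_3·(cos φ, sin φ) = (-5.4997, -2.5977)
cos θ_2 = (36.9944−3²−7²)/(2·3·7) = -0.5001; θ_2 = -120.0088° (elbow-down)
β = atan2(-2.5977,-5.4997) = -154.7171°; ψ = atan2(-6.0616,-0.5009) = -94.7242°
θ_1 = β − ψ = -59.9929°
θ_3 = φ − θ_1 − θ_2 = 45.0017° (wrapped to (-180°,180°])

-59.993 -120.009 45.002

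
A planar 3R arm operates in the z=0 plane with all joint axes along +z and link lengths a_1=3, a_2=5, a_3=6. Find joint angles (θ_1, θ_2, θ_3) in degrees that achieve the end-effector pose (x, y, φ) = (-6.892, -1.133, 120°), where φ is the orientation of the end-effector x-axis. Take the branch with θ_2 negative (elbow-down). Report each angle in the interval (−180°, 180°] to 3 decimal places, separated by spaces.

-93.164 -45.020 -101.816

wrist centre = target − a_3·(cos φ, sin φ) = (-3.8920, -6.3292)
cos θ_2 = (55.2058−3²−5²)/(2·3·5) = 0.7069; θ_2 = -45.0199° (elbow-down)
β = atan2(-6.3292,-3.8920) = -121.5887°; ψ = atan2(-3.5368,6.5343) = -28.4249°
θ_1 = β − ψ = -93.1638°
θ_3 = φ − θ_1 − θ_2 = -101.8163° (wrapped to (-180°,180°])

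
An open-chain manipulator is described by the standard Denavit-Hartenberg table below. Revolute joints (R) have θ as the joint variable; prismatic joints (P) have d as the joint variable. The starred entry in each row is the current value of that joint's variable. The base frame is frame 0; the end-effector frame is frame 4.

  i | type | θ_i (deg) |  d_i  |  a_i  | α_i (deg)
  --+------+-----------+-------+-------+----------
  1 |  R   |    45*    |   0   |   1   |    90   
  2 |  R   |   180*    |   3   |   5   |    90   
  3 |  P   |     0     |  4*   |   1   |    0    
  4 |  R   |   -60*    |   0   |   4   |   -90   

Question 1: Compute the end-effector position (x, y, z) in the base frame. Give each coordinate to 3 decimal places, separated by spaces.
-5.278 -4.622 4.000

after link 1: o_1 = (0.7071, 0.7071, 0.0000)
after link 2: o_2 = (-0.7071, -4.9497, 0.0000)
after link 3: o_3 = (-1.4142, -5.6569, 4.0000)
after link 4: o_4 = (-5.2779, -4.6216, 4.0000)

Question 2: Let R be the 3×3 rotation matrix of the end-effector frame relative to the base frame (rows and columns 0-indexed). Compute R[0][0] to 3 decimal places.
-0.966

End-effector x-axis (col 0 of R) = (-0.9659,0.2588,0.0000)
R[0][0] = -0.9659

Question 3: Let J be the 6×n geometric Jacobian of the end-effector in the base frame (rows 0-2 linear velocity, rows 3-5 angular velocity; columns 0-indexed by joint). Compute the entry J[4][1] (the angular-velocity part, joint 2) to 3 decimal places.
axis z_1 = (0.7071,-0.7071,0.0000); lever o_n−o_1 = (-5.9850,-5.3287,4.0000)
cross product → J_v[:, 1] = (-2.8284,-2.8284,-8.0000)
J_ω[:, 1] = z_1
entry J[4][1] = -0.7071

-0.707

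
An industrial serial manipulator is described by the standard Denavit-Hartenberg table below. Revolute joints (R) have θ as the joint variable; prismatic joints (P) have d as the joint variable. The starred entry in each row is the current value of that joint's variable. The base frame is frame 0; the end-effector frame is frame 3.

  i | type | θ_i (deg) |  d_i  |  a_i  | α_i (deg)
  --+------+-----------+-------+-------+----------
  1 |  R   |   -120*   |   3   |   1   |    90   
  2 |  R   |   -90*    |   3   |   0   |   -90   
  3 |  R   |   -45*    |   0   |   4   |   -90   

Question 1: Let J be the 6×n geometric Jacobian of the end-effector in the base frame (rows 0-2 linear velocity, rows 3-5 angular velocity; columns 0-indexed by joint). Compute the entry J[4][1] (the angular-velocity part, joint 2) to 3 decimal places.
axis z_1 = (-0.8660,0.5000,0.0000); lever o_n−o_1 = (-5.0476,2.9142,-2.8284)
cross product → J_v[:, 1] = (-1.4142,-2.4495,-0.0000)
J_ω[:, 1] = z_1
entry J[4][1] = 0.5000

0.500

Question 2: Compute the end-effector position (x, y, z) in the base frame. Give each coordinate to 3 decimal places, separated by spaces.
after link 1: o_1 = (-0.5000, -0.8660, 3.0000)
after link 2: o_2 = (-3.0981, 0.6340, 3.0000)
after link 3: o_3 = (-5.5476, 2.0482, 0.1716)

-5.548 2.048 0.172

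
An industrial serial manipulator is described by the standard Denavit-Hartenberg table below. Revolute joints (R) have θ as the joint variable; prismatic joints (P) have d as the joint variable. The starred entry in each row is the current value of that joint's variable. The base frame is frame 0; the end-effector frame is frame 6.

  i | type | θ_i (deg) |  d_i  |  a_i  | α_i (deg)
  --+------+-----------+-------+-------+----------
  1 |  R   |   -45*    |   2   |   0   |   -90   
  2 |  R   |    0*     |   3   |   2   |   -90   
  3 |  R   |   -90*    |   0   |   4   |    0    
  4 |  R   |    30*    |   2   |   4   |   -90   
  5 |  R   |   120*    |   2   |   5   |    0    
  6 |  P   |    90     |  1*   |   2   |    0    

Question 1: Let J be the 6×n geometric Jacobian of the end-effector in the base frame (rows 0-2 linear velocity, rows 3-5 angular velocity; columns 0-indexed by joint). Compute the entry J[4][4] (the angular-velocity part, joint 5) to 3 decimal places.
-0.966

axis z_4 = (0.2588,-0.9659,-0.0000); lever o_n−o_4 = (-3.3114,-3.9931,3.3301)
cross product → J_v[:, 4] = (-3.2167,-0.8619,-4.2321)
J_ω[:, 4] = z_4
entry J[4][4] = -0.9659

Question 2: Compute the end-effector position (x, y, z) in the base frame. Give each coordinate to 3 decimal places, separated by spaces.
after link 1: o_1 = (0.0000, 0.0000, 2.0000)
after link 2: o_2 = (3.5355, 0.7071, 2.0000)
after link 3: o_3 = (6.3640, 3.5355, 2.0000)
after link 4: o_4 = (10.2277, 4.5708, 0.0000)
after link 5: o_5 = (8.3305, 1.9919, 4.3301)
after link 6: o_6 = (6.9163, 0.5777, 3.3301)

6.916 0.578 3.330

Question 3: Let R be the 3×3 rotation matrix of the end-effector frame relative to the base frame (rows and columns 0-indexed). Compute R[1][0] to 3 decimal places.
End-effector x-axis (col 0 of R) = (-0.8365,-0.2241,-0.5000)
R[1][0] = -0.2241

-0.224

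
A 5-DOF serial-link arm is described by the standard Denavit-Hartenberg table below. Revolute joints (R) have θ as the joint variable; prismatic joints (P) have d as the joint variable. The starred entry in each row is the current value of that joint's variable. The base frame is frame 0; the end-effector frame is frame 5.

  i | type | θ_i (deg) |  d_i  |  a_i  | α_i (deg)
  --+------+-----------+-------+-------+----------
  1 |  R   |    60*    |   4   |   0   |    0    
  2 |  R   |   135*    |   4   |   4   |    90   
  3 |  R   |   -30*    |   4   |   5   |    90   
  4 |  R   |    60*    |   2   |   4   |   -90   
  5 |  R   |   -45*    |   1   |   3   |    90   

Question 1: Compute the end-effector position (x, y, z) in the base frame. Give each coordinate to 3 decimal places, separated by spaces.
after link 1: o_1 = (0.0000, 0.0000, 4.0000)
after link 2: o_2 = (-3.8637, -1.0353, 8.0000)
after link 3: o_3 = (-9.0816, 1.7077, 5.5000)
after link 4: o_4 = (-10.6852, 4.8643, 2.7679)
after link 5: o_5 = (-10.4284, 7.3527, 0.8335)

-10.428 7.353 0.834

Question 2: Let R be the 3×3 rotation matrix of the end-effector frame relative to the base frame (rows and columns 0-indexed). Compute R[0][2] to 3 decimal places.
End-effector z-axis (col 2 of R) = (0.7958,-0.4208,-0.4356)
R[0][2] = 0.7958

0.796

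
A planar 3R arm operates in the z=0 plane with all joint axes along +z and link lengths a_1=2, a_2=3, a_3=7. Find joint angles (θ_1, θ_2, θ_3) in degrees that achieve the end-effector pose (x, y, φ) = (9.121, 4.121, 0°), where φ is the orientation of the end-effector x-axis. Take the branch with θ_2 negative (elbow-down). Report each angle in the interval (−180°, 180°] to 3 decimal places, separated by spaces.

90.018 -45.027 -44.991

wrist centre = target − a_3·(cos φ, sin φ) = (2.1210, 4.1210)
cos θ_2 = (21.4813−2²−3²)/(2·2·3) = 0.7068; θ_2 = -45.0270° (elbow-down)
β = atan2(4.1210,2.1210) = 62.7660°; ψ = atan2(-2.1223,4.1203) = -27.2524°
θ_1 = β − ψ = 90.0184°
θ_3 = φ − θ_1 − θ_2 = -44.9914° (wrapped to (-180°,180°])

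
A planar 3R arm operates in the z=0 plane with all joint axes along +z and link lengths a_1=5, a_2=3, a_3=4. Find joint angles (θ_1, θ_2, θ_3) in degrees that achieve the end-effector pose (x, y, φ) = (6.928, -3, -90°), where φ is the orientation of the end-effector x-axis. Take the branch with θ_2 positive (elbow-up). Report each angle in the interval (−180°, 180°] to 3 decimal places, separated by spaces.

-13.575 60.006 -136.431

wrist centre = target − a_3·(cos φ, sin φ) = (6.9280, 1.0000)
cos θ_2 = (48.9972−5²−3²)/(2·5·3) = 0.4999; θ_2 = 60.0062° (elbow-up)
β = atan2(1.0000,6.9280) = 8.2134°; ψ = atan2(2.5982,6.4997) = 21.7889°
θ_1 = β − ψ = -13.5754°
θ_3 = φ − θ_1 − θ_2 = -136.4308° (wrapped to (-180°,180°])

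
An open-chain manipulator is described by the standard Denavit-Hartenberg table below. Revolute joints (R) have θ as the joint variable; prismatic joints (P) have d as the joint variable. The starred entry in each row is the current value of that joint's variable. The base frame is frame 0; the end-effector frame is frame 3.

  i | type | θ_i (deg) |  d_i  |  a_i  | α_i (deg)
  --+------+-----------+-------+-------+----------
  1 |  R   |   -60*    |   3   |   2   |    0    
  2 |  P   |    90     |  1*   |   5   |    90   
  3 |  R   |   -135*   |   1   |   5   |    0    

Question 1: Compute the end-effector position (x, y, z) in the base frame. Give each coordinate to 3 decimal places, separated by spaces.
2.768 -1.866 0.464

after link 1: o_1 = (1.0000, -1.7321, 3.0000)
after link 2: o_2 = (5.3301, 0.7679, 4.0000)
after link 3: o_3 = (2.7683, -1.8658, 0.4645)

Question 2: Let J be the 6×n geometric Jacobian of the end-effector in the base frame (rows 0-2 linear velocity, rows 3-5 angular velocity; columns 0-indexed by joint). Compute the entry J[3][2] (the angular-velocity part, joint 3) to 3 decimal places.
axis z_2 = (0.5000,-0.8660,0.0000); lever o_n−o_2 = (-2.5619,-2.6338,-3.5355)
cross product → J_v[:, 2] = (3.0619,1.7678,-3.5355)
J_ω[:, 2] = z_2
entry J[3][2] = 0.5000

0.500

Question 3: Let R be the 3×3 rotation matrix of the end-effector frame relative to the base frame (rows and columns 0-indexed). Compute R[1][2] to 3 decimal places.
-0.866

End-effector z-axis (col 2 of R) = (0.5000,-0.8660,0.0000)
R[1][2] = -0.8660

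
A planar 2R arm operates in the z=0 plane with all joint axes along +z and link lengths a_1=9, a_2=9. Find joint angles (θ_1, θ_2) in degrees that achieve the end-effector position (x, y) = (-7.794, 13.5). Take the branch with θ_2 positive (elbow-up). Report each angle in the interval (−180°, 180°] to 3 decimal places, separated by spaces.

89.999 60.001

cos θ_2 = (242.9964−9²−9²)/(2·9·9) = 0.5000; θ_2 = 60.0015° (elbow-up)
β = atan2(13.5000,-7.7940) = 119.9993°; ψ = atan2(7.7943,13.4998) = 30.0007°
θ_1 = β − ψ = 89.9985°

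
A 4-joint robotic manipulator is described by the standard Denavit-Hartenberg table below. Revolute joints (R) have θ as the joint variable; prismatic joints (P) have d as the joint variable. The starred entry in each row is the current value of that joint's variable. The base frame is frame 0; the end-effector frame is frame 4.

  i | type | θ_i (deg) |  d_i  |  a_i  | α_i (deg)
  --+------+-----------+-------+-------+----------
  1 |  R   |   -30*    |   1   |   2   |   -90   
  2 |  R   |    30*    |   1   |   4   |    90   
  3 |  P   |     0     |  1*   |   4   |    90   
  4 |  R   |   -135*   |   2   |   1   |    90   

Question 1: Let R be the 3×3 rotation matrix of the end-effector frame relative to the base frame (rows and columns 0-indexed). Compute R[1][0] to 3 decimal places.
End-effector x-axis (col 0 of R) = (-0.8365,0.4830,-0.2588)
R[1][0] = 0.4830

0.483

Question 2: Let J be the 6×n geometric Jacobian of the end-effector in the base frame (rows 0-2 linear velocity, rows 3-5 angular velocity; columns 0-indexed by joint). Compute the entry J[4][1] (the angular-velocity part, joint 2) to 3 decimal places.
axis z_1 = (0.5000,0.8660,0.0000); lever o_n−o_1 = (5.0965,-4.0972,-3.3928)
cross product → J_v[:, 1] = (-2.9382,1.6964,-6.4623)
J_ω[:, 1] = z_1
entry J[4][1] = 0.8660

0.866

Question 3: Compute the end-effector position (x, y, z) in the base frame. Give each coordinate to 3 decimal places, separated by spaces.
after link 1: o_1 = (1.7321, -1.0000, 1.0000)
after link 2: o_2 = (5.2321, -1.8660, -1.0000)
after link 3: o_3 = (8.6651, -3.8481, -2.1340)
after link 4: o_4 = (6.8285, -5.0972, -2.3928)

6.829 -5.097 -2.393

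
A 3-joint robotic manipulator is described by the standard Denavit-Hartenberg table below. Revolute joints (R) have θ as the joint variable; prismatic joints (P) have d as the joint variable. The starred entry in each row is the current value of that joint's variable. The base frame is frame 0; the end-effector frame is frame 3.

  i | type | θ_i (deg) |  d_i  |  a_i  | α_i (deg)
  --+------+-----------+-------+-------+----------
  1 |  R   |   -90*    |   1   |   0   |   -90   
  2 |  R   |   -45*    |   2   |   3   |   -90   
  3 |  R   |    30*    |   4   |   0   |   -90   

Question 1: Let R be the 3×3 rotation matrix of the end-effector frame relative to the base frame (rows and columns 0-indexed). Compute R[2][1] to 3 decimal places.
End-effector y-axis (col 1 of R) = (-0.0000,0.7071,0.7071)
R[2][1] = 0.7071

0.707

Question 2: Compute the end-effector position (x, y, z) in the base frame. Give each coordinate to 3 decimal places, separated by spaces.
after link 1: o_1 = (0.0000, 0.0000, 1.0000)
after link 2: o_2 = (2.0000, -2.1213, 3.1213)
after link 3: o_3 = (2.0000, -4.9497, 0.2929)

2.000 -4.950 0.293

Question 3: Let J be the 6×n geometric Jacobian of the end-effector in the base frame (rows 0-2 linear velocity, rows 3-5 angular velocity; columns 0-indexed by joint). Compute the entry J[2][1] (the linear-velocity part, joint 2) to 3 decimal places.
axis z_1 = (1.0000,0.0000,0.0000); lever o_n−o_1 = (2.0000,-4.9497,-0.7071)
cross product → J_v[:, 1] = (0.0000,0.7071,-4.9497)
J_ω[:, 1] = z_1
entry J[2][1] = -4.9497

-4.950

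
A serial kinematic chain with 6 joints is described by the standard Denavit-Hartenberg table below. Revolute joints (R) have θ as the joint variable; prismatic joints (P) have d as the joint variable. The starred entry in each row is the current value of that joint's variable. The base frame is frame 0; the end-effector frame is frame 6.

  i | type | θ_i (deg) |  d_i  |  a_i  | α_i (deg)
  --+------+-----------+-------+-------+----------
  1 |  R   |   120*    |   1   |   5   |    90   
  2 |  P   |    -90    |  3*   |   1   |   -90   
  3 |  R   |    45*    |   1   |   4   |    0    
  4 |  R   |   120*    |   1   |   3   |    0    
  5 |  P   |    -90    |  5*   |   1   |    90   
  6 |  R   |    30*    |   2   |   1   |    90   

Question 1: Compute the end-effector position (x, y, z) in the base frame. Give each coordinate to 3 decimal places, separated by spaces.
after link 1: o_1 = (-2.5000, 4.3301, 1.0000)
after link 2: o_2 = (0.0981, 5.8301, 0.0000)
after link 3: o_3 = (-2.8514, 5.2819, -2.8284)
after link 4: o_4 = (-4.0238, 5.7597, 0.0694)
after link 5: o_5 = (-7.3604, 9.6069, -0.1895)
after link 6: o_6 = (-7.8865, 9.8805, -2.3455)

-7.887 9.880 -2.345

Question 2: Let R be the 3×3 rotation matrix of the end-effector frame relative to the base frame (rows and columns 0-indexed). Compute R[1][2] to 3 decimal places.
End-effector z-axis (col 2 of R) = (0.0148,-0.9915,-0.1294)
R[1][2] = -0.9915

-0.991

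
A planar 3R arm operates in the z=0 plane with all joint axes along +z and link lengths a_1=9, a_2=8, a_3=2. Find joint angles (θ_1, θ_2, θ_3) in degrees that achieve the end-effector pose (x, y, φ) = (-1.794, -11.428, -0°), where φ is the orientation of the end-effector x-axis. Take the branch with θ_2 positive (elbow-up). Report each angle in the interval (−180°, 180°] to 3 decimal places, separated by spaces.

-150.000 90.003 59.998

wrist centre = target − a_3·(cos φ, sin φ) = (-3.7940, -11.4280)
cos θ_2 = (144.9936−9²−8²)/(2·9·8) = -0.0000; θ_2 = 90.0025° (elbow-up)
β = atan2(-11.4280,-3.7940) = -108.3657°; ψ = atan2(8.0000,8.9996) = 41.6347°
θ_1 = β − ψ = -150.0004°
θ_3 = φ − θ_1 − θ_2 = 59.9979° (wrapped to (-180°,180°])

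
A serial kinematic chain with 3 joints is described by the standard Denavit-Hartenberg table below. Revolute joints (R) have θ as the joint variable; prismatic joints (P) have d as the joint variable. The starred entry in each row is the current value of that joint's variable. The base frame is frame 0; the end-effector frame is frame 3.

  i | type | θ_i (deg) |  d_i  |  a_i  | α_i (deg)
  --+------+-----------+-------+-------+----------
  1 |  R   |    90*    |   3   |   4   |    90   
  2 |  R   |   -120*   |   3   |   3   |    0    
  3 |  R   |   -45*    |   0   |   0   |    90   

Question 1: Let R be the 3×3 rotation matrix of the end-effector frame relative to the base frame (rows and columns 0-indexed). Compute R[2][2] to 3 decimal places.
0.966

End-effector z-axis (col 2 of R) = (-0.0000,-0.2588,0.9659)
R[2][2] = 0.9659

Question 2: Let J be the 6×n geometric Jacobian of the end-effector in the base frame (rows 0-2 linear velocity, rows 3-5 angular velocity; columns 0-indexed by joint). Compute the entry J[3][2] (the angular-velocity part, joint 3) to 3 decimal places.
1.000

axis z_2 = (1.0000,-0.0000,0.0000); lever o_n−o_2 = (0.0000,0.0000,0.0000)
cross product → J_v[:, 2] = (-0.0000,0.0000,0.0000)
J_ω[:, 2] = z_2
entry J[3][2] = 1.0000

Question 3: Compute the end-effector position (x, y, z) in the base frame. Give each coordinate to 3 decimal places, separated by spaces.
3.000 2.500 0.402

after link 1: o_1 = (0.0000, 4.0000, 3.0000)
after link 2: o_2 = (3.0000, 2.5000, 0.4019)
after link 3: o_3 = (3.0000, 2.5000, 0.4019)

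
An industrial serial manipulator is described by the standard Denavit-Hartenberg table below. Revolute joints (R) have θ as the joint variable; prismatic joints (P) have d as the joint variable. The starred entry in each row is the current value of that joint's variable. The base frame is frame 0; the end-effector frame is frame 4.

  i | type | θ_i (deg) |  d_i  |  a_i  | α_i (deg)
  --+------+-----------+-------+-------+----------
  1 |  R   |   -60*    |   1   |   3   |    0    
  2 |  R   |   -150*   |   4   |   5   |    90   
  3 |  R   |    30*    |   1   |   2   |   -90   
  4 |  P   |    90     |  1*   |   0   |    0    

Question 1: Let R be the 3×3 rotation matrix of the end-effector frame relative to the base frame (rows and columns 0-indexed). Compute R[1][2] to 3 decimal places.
End-effector z-axis (col 2 of R) = (0.4330,-0.2500,0.8660)
R[1][2] = -0.2500

-0.250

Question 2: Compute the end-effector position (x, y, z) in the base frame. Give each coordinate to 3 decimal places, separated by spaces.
after link 1: o_1 = (1.5000, -2.5981, 1.0000)
after link 2: o_2 = (-2.8301, -0.0981, 5.0000)
after link 3: o_3 = (-3.8301, 1.6340, 6.0000)
after link 4: o_4 = (-3.3971, 1.3840, 6.8660)

-3.397 1.384 6.866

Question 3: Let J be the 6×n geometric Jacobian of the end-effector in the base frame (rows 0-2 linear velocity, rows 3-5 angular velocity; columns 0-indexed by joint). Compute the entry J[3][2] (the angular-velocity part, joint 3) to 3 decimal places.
axis z_2 = (0.5000,0.8660,0.0000); lever o_n−o_2 = (-0.5670,1.4821,1.8660)
cross product → J_v[:, 2] = (1.6160,-0.9330,1.2321)
J_ω[:, 2] = z_2
entry J[3][2] = 0.5000

0.500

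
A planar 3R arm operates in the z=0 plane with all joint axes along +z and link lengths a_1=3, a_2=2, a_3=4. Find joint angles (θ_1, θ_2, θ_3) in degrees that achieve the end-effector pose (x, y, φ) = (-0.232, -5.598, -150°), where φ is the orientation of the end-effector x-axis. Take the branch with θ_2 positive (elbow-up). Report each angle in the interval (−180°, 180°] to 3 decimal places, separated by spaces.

-60.000 30.002 -120.002

wrist centre = target − a_3·(cos φ, sin φ) = (3.2321, -3.5980)
cos θ_2 = (23.3921−3²−2²)/(2·3·2) = 0.8660; θ_2 = 30.0021° (elbow-up)
β = atan2(-3.5980,3.2321) = -48.0665°; ψ = atan2(1.0001,4.7320) = 11.9333°
θ_1 = β − ψ = -59.9998°
θ_3 = φ − θ_1 − θ_2 = -120.0023° (wrapped to (-180°,180°])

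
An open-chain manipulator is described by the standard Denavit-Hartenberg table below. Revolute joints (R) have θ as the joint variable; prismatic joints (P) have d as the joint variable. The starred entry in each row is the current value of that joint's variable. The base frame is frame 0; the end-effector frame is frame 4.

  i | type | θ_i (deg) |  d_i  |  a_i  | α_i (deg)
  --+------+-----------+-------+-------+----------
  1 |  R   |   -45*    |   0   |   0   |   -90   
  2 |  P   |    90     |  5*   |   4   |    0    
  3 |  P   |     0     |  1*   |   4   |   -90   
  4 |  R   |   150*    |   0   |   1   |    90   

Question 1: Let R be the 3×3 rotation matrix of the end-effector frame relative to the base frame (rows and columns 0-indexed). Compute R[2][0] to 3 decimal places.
End-effector x-axis (col 0 of R) = (-0.3536,-0.3536,0.8660)
R[2][0] = 0.8660

0.866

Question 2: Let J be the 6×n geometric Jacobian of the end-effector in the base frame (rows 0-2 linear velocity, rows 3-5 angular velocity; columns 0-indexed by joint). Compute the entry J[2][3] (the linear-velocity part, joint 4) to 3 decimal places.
0.500

axis z_3 = (-0.7071,0.7071,-0.0000); lever o_n−o_3 = (-0.3536,-0.3536,0.8660)
cross product → J_v[:, 3] = (0.6124,0.6124,0.5000)
J_ω[:, 3] = z_3
entry J[2][3] = 0.5000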